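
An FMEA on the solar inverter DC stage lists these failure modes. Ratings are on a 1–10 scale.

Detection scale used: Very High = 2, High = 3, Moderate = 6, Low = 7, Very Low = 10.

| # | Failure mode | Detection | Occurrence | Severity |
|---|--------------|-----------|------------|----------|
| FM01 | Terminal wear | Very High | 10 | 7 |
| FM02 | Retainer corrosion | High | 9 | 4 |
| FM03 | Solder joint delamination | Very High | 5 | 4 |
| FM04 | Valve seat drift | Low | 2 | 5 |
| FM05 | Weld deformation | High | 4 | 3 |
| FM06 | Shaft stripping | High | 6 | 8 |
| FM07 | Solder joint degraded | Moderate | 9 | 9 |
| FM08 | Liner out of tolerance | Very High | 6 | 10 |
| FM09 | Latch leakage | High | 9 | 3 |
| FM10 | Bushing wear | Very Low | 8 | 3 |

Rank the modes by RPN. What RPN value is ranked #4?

140

RPN = Severity × Occurrence × Detection:
  FM01: 7 × 10 × 2 = 140
  FM02: 4 × 9 × 3 = 108
  FM03: 4 × 5 × 2 = 40
  FM04: 5 × 2 × 7 = 70
  FM05: 3 × 4 × 3 = 36
  FM06: 8 × 6 × 3 = 144
  FM07: 9 × 9 × 6 = 486
  FM08: 10 × 6 × 2 = 120
  FM09: 3 × 9 × 3 = 81
  FM10: 3 × 8 × 10 = 240
Sorted descending: 486, 240, 144, 140, 120, 108, 81, 70, 40, 36.
The fourth-highest RPN is 140 (FM01).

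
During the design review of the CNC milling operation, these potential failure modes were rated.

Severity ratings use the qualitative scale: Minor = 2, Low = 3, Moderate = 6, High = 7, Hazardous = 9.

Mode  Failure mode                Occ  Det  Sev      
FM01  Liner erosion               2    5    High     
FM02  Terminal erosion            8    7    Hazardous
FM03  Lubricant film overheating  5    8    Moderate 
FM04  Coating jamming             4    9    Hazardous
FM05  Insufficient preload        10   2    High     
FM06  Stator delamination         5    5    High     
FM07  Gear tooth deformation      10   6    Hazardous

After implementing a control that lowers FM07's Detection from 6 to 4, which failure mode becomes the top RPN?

FM02

RPN = Severity × Occurrence × Detection:
  FM01: 7 × 2 × 5 = 70
  FM02: 9 × 8 × 7 = 504
  FM03: 6 × 5 × 8 = 240
  FM04: 9 × 4 × 9 = 324
  FM05: 7 × 10 × 2 = 140
  FM06: 7 × 5 × 5 = 175
  FM07: 9 × 10 × 6 = 540
After action: FM07 → 9 × 10 × 4 = 360.
Revised RPNs: FM02=504, FM07=360, FM04=324, FM03=240, FM06=175, FM05=140, FM01=70.
Highest is now FM02 (504).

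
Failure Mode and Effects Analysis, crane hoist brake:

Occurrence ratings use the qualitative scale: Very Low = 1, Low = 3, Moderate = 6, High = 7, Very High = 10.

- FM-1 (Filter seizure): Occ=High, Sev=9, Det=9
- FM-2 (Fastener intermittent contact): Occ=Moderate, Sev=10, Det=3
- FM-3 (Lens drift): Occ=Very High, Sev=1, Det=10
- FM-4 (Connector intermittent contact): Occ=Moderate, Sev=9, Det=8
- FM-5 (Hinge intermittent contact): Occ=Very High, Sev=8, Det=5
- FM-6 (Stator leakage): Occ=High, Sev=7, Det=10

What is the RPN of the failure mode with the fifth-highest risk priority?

180

RPN = Severity × Occurrence × Detection:
  FM-1: 9 × 7 × 9 = 567
  FM-2: 10 × 6 × 3 = 180
  FM-3: 1 × 10 × 10 = 100
  FM-4: 9 × 6 × 8 = 432
  FM-5: 8 × 10 × 5 = 400
  FM-6: 7 × 7 × 10 = 490
Sorted descending: 567, 490, 432, 400, 180, 100.
The fifth-highest RPN is 180 (FM-2).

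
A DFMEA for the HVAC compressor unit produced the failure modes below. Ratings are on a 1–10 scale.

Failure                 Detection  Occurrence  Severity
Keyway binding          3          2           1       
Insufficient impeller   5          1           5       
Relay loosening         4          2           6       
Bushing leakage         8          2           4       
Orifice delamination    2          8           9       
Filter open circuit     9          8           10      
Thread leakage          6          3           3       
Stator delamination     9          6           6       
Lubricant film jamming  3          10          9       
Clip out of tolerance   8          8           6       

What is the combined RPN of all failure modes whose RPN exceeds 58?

RPN = Severity × Occurrence × Detection:
  Keyway binding: 1 × 2 × 3 = 6
  Insufficient impeller: 5 × 1 × 5 = 25
  Relay loosening: 6 × 2 × 4 = 48
  Bushing leakage: 4 × 2 × 8 = 64
  Orifice delamination: 9 × 8 × 2 = 144
  Filter open circuit: 10 × 8 × 9 = 720
  Thread leakage: 3 × 3 × 6 = 54
  Stator delamination: 6 × 6 × 9 = 324
  Lubricant film jamming: 9 × 10 × 3 = 270
  Clip out of tolerance: 6 × 8 × 8 = 384
RPN > 58: Bushing leakage (64), Orifice delamination (144), Filter open circuit (720), Stator delamination (324), Lubricant film jamming (270), Clip out of tolerance (384).
Sum: 64 + 144 + 720 + 324 + 270 + 384 = 1906.

1906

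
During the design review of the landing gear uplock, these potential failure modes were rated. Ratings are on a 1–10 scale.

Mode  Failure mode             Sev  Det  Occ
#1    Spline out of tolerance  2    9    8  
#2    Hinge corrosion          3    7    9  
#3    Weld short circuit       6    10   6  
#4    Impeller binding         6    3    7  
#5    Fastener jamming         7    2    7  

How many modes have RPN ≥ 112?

RPN = Severity × Occurrence × Detection:
  #1: 2 × 8 × 9 = 144
  #2: 3 × 9 × 7 = 189
  #3: 6 × 6 × 10 = 360
  #4: 6 × 7 × 3 = 126
  #5: 7 × 7 × 2 = 98
Modes with RPN ≥ 112: #1 (144), #2 (189), #3 (360), #4 (126) → 4.

4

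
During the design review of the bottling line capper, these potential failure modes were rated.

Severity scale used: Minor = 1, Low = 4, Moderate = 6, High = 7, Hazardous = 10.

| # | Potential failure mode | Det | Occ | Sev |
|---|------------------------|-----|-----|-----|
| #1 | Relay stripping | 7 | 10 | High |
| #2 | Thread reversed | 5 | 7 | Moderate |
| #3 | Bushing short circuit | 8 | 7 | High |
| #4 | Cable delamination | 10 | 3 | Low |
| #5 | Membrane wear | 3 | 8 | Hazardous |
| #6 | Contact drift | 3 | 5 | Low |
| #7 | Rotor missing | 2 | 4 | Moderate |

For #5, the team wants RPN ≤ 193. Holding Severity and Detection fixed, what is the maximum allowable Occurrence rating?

#5: S=10, O=8, D=3 → current RPN = 240.
Fixed product = 30. Need 30 × O ≤ 193, so O ≤ 193/30 = 6.43.
Maximum integer Occurrence rating = 6 (gives RPN 180; O=7 would give 210 > 193).

6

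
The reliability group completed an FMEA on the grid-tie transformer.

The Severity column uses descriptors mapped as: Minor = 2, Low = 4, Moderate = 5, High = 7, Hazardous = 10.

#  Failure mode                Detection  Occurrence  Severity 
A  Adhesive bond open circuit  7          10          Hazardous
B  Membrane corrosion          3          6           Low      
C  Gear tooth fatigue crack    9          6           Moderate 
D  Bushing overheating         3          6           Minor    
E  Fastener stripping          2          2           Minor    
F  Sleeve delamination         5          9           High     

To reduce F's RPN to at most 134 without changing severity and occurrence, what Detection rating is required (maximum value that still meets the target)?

2

F: S=7, O=9, D=5 → current RPN = 315.
Fixed product = 63. Need 63 × D ≤ 134, so D ≤ 134/63 = 2.13.
Maximum integer Detection rating = 2 (gives RPN 126; D=3 would give 189 > 134).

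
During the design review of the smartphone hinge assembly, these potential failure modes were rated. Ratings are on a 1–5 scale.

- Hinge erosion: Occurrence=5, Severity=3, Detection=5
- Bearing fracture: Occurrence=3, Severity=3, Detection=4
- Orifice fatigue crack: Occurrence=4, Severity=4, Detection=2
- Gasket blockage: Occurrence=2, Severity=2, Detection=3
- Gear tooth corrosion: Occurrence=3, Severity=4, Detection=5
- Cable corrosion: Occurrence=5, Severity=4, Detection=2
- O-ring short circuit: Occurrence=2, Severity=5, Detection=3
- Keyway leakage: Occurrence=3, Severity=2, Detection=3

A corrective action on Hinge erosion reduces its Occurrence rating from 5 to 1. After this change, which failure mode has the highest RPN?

Gear tooth corrosion

RPN = Severity × Occurrence × Detection:
  Hinge erosion: 3 × 5 × 5 = 75
  Bearing fracture: 3 × 3 × 4 = 36
  Orifice fatigue crack: 4 × 4 × 2 = 32
  Gasket blockage: 2 × 2 × 3 = 12
  Gear tooth corrosion: 4 × 3 × 5 = 60
  Cable corrosion: 4 × 5 × 2 = 40
  O-ring short circuit: 5 × 2 × 3 = 30
  Keyway leakage: 2 × 3 × 3 = 18
After action: Hinge erosion → 3 × 1 × 5 = 15.
Revised RPNs: Gear tooth corrosion=60, Cable corrosion=40, Bearing fracture=36, Orifice fatigue crack=32, O-ring short circuit=30, Keyway leakage=18, Hinge erosion=15, Gasket blockage=12.
Highest is now Gear tooth corrosion (60).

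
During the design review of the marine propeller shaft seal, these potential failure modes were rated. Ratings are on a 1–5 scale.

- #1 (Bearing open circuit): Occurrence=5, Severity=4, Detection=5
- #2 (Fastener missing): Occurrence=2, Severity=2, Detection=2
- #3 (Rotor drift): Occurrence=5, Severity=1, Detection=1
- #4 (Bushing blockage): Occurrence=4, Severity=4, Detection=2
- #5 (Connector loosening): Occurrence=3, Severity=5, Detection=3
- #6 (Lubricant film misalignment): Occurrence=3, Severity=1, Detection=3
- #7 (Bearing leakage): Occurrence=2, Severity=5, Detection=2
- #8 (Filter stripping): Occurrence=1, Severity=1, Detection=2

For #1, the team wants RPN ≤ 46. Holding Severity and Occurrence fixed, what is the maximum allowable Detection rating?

#1: S=4, O=5, D=5 → current RPN = 100.
Fixed product = 20. Need 20 × D ≤ 46, so D ≤ 46/20 = 2.30.
Maximum integer Detection rating = 2 (gives RPN 40; D=3 would give 60 > 46).

2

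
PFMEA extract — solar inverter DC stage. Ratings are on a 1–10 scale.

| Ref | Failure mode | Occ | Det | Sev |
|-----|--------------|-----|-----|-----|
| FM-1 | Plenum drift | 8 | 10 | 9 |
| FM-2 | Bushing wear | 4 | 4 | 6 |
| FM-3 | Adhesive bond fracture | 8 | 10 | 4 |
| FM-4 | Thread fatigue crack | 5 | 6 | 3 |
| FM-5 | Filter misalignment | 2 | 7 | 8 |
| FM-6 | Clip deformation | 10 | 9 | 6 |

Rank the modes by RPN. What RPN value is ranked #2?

RPN = Severity × Occurrence × Detection:
  FM-1: 9 × 8 × 10 = 720
  FM-2: 6 × 4 × 4 = 96
  FM-3: 4 × 8 × 10 = 320
  FM-4: 3 × 5 × 6 = 90
  FM-5: 8 × 2 × 7 = 112
  FM-6: 6 × 10 × 9 = 540
Sorted descending: 720, 540, 320, 112, 96, 90.
The second-highest RPN is 540 (FM-6).

540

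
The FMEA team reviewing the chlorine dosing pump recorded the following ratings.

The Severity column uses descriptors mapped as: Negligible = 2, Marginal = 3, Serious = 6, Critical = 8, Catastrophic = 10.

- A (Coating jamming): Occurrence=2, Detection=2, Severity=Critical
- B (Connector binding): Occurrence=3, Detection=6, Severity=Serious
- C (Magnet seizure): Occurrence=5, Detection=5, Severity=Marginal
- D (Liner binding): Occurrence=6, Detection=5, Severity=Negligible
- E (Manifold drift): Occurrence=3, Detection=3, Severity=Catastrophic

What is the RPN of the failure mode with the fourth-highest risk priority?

60

RPN = Severity × Occurrence × Detection:
  A: 8 × 2 × 2 = 32
  B: 6 × 3 × 6 = 108
  C: 3 × 5 × 5 = 75
  D: 2 × 6 × 5 = 60
  E: 10 × 3 × 3 = 90
Sorted descending: 108, 90, 75, 60, 32.
The fourth-highest RPN is 60 (D).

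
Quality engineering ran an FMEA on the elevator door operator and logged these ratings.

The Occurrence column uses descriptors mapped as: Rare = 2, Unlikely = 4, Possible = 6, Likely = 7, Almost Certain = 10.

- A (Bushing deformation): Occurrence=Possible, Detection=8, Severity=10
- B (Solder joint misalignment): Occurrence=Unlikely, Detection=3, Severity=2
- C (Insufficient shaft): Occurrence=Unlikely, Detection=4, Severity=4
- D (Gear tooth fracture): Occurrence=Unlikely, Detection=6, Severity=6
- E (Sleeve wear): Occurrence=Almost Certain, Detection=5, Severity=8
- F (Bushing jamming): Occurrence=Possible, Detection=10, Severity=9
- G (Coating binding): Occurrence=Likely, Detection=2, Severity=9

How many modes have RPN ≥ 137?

4

RPN = Severity × Occurrence × Detection:
  A: 10 × 6 × 8 = 480
  B: 2 × 4 × 3 = 24
  C: 4 × 4 × 4 = 64
  D: 6 × 4 × 6 = 144
  E: 8 × 10 × 5 = 400
  F: 9 × 6 × 10 = 540
  G: 9 × 7 × 2 = 126
Modes with RPN ≥ 137: A (480), D (144), E (400), F (540) → 4.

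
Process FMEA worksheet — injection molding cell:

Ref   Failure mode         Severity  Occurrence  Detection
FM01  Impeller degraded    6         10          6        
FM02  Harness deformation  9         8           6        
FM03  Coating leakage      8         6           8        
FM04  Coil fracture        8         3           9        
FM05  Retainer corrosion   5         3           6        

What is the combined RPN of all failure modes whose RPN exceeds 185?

1392

RPN = Severity × Occurrence × Detection:
  FM01: 6 × 10 × 6 = 360
  FM02: 9 × 8 × 6 = 432
  FM03: 8 × 6 × 8 = 384
  FM04: 8 × 3 × 9 = 216
  FM05: 5 × 3 × 6 = 90
RPN > 185: FM01 (360), FM02 (432), FM03 (384), FM04 (216).
Sum: 360 + 432 + 384 + 216 = 1392.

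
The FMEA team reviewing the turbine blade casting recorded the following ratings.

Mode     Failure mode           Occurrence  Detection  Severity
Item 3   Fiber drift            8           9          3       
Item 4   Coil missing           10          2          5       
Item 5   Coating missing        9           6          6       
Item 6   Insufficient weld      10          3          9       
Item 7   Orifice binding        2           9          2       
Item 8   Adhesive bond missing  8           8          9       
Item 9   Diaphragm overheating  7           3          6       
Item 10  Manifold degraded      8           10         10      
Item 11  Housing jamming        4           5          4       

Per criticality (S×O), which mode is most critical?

Item 6

Criticality = Severity × Occurrence:
  Item 3: 3 × 8 = 24
  Item 4: 5 × 10 = 50
  Item 5: 6 × 9 = 54
  Item 6: 9 × 10 = 90
  Item 7: 2 × 2 = 4
  Item 8: 9 × 8 = 72
  Item 9: 6 × 7 = 42
  Item 10: 10 × 8 = 80
  Item 11: 4 × 4 = 16
Highest criticality is 90 → Item 6.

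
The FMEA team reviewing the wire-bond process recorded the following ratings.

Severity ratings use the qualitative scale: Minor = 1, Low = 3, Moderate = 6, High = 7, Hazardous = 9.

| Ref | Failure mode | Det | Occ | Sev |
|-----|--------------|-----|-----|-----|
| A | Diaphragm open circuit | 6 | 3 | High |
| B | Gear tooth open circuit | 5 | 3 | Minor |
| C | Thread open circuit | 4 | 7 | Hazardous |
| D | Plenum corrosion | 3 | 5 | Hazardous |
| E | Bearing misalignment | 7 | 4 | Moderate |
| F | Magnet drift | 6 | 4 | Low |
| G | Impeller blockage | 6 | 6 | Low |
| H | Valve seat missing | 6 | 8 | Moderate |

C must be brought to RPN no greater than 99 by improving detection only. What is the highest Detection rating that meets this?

C: S=9, O=7, D=4 → current RPN = 252.
Fixed product = 63. Need 63 × D ≤ 99, so D ≤ 99/63 = 1.57.
Maximum integer Detection rating = 1 (gives RPN 63; D=2 would give 126 > 99).

1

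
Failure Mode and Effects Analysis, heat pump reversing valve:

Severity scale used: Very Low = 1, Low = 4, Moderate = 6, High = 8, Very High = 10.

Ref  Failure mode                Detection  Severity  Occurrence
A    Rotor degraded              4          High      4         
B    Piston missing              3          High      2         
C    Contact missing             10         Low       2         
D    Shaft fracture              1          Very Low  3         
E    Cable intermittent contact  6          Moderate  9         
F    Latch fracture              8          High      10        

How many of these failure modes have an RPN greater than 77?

RPN = Severity × Occurrence × Detection:
  A: 8 × 4 × 4 = 128
  B: 8 × 2 × 3 = 48
  C: 4 × 2 × 10 = 80
  D: 1 × 3 × 1 = 3
  E: 6 × 9 × 6 = 324
  F: 8 × 10 × 8 = 640
Modes with RPN > 77: A (128), C (80), E (324), F (640) → 4.

4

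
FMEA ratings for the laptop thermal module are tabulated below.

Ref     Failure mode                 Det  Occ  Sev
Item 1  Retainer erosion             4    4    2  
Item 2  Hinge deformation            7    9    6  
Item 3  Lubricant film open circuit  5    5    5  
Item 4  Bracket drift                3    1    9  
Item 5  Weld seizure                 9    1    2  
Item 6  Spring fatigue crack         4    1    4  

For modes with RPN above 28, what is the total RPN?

RPN = Severity × Occurrence × Detection:
  Item 1: 2 × 4 × 4 = 32
  Item 2: 6 × 9 × 7 = 378
  Item 3: 5 × 5 × 5 = 125
  Item 4: 9 × 1 × 3 = 27
  Item 5: 2 × 1 × 9 = 18
  Item 6: 4 × 1 × 4 = 16
RPN > 28: Item 1 (32), Item 2 (378), Item 3 (125).
Sum: 32 + 378 + 125 = 535.

535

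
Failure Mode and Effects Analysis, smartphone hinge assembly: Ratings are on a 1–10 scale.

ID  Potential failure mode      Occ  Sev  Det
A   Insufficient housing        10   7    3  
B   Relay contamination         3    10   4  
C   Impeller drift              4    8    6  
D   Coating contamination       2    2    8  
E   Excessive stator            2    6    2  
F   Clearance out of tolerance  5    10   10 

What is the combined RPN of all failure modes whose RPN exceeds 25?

1054

RPN = Severity × Occurrence × Detection:
  A: 7 × 10 × 3 = 210
  B: 10 × 3 × 4 = 120
  C: 8 × 4 × 6 = 192
  D: 2 × 2 × 8 = 32
  E: 6 × 2 × 2 = 24
  F: 10 × 5 × 10 = 500
RPN > 25: A (210), B (120), C (192), D (32), F (500).
Sum: 210 + 120 + 192 + 32 + 500 = 1054.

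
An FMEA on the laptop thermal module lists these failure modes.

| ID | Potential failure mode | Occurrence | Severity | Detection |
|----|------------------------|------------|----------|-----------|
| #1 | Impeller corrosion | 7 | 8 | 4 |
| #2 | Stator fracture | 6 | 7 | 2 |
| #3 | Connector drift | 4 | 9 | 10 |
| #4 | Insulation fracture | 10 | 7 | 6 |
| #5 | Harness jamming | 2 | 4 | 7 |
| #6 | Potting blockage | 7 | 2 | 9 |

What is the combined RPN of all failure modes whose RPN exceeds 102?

RPN = Severity × Occurrence × Detection:
  #1: 8 × 7 × 4 = 224
  #2: 7 × 6 × 2 = 84
  #3: 9 × 4 × 10 = 360
  #4: 7 × 10 × 6 = 420
  #5: 4 × 2 × 7 = 56
  #6: 2 × 7 × 9 = 126
RPN > 102: #1 (224), #3 (360), #4 (420), #6 (126).
Sum: 224 + 360 + 420 + 126 = 1130.

1130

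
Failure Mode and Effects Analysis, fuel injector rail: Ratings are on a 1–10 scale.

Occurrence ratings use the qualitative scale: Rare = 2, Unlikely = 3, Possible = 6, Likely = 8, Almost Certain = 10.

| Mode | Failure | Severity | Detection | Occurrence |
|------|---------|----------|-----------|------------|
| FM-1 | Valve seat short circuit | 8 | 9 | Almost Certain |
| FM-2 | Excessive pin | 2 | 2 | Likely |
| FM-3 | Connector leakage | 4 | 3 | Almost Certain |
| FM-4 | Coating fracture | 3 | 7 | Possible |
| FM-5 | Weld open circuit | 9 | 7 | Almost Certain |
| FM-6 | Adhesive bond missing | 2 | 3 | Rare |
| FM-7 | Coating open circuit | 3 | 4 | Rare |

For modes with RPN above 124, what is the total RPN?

1476

RPN = Severity × Occurrence × Detection:
  FM-1: 8 × 10 × 9 = 720
  FM-2: 2 × 8 × 2 = 32
  FM-3: 4 × 10 × 3 = 120
  FM-4: 3 × 6 × 7 = 126
  FM-5: 9 × 10 × 7 = 630
  FM-6: 2 × 2 × 3 = 12
  FM-7: 3 × 2 × 4 = 24
RPN > 124: FM-1 (720), FM-4 (126), FM-5 (630).
Sum: 720 + 126 + 630 = 1476.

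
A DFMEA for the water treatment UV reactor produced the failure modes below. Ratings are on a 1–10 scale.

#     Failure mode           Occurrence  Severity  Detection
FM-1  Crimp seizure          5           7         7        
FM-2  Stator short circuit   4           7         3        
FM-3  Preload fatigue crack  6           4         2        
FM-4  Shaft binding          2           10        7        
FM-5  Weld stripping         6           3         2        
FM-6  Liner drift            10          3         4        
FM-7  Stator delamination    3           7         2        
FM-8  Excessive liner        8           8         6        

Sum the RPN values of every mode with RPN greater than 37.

1063

RPN = Severity × Occurrence × Detection:
  FM-1: 7 × 5 × 7 = 245
  FM-2: 7 × 4 × 3 = 84
  FM-3: 4 × 6 × 2 = 48
  FM-4: 10 × 2 × 7 = 140
  FM-5: 3 × 6 × 2 = 36
  FM-6: 3 × 10 × 4 = 120
  FM-7: 7 × 3 × 2 = 42
  FM-8: 8 × 8 × 6 = 384
RPN > 37: FM-1 (245), FM-2 (84), FM-3 (48), FM-4 (140), FM-6 (120), FM-7 (42), FM-8 (384).
Sum: 245 + 84 + 48 + 140 + 120 + 42 + 384 = 1063.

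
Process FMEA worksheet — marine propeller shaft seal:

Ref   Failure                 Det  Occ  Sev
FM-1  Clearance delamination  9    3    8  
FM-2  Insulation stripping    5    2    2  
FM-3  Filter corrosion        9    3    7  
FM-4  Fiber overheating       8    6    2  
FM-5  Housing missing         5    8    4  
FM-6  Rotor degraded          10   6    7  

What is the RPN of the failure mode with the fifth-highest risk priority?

96

RPN = Severity × Occurrence × Detection:
  FM-1: 8 × 3 × 9 = 216
  FM-2: 2 × 2 × 5 = 20
  FM-3: 7 × 3 × 9 = 189
  FM-4: 2 × 6 × 8 = 96
  FM-5: 4 × 8 × 5 = 160
  FM-6: 7 × 6 × 10 = 420
Sorted descending: 420, 216, 189, 160, 96, 20.
The fifth-highest RPN is 96 (FM-4).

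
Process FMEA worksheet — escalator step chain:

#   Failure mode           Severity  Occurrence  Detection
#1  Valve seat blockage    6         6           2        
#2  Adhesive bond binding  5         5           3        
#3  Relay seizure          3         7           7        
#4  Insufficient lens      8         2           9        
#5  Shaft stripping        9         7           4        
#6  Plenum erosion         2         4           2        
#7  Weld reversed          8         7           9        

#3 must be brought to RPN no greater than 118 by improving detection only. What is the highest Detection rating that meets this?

5

#3: S=3, O=7, D=7 → current RPN = 147.
Fixed product = 21. Need 21 × D ≤ 118, so D ≤ 118/21 = 5.62.
Maximum integer Detection rating = 5 (gives RPN 105; D=6 would give 126 > 118).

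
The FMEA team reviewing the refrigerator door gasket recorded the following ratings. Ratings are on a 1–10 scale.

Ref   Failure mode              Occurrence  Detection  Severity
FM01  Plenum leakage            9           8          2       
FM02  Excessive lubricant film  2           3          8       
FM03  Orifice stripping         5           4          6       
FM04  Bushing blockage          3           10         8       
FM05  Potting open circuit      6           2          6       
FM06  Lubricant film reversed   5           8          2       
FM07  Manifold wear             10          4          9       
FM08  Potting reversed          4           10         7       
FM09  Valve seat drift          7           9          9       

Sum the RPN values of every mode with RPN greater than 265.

RPN = Severity × Occurrence × Detection:
  FM01: 2 × 9 × 8 = 144
  FM02: 8 × 2 × 3 = 48
  FM03: 6 × 5 × 4 = 120
  FM04: 8 × 3 × 10 = 240
  FM05: 6 × 6 × 2 = 72
  FM06: 2 × 5 × 8 = 80
  FM07: 9 × 10 × 4 = 360
  FM08: 7 × 4 × 10 = 280
  FM09: 9 × 7 × 9 = 567
RPN > 265: FM07 (360), FM08 (280), FM09 (567).
Sum: 360 + 280 + 567 = 1207.

1207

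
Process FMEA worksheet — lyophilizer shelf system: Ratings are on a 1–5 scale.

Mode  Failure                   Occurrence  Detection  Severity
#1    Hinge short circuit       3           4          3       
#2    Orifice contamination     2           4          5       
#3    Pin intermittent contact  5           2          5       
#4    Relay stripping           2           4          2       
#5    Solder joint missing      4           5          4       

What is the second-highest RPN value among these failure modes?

50

RPN = Severity × Occurrence × Detection:
  #1: 3 × 3 × 4 = 36
  #2: 5 × 2 × 4 = 40
  #3: 5 × 5 × 2 = 50
  #4: 2 × 2 × 4 = 16
  #5: 4 × 4 × 5 = 80
Sorted descending: 80, 50, 40, 36, 16.
The second-highest RPN is 50 (#3).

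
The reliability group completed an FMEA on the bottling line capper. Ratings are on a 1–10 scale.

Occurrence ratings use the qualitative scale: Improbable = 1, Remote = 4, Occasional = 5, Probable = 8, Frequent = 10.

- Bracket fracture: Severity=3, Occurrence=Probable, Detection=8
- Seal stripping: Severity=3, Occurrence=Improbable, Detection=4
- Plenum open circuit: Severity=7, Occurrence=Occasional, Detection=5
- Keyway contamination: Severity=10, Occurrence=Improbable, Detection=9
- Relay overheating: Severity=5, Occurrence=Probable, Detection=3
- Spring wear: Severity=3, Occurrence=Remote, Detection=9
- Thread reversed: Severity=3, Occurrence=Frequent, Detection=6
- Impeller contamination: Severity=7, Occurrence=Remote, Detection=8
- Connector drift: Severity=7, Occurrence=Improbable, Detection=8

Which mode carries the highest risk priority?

Impeller contamination

RPN = Severity × Occurrence × Detection:
  Bracket fracture: 3 × 8 × 8 = 192
  Seal stripping: 3 × 1 × 4 = 12
  Plenum open circuit: 7 × 5 × 5 = 175
  Keyway contamination: 10 × 1 × 9 = 90
  Relay overheating: 5 × 8 × 3 = 120
  Spring wear: 3 × 4 × 9 = 108
  Thread reversed: 3 × 10 × 6 = 180
  Impeller contamination: 7 × 4 × 8 = 224
  Connector drift: 7 × 1 × 8 = 56
Highest RPN is 224 → Impeller contamination.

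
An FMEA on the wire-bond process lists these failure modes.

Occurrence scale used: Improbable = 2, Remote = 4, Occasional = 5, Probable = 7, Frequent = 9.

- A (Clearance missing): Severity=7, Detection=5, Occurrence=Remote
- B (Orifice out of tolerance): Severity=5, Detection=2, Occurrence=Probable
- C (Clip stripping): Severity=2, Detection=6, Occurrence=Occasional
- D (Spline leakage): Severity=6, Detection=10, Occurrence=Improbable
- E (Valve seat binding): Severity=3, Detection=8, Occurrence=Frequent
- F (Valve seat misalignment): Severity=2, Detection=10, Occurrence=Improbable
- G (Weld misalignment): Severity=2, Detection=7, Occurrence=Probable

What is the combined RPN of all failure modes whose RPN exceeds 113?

RPN = Severity × Occurrence × Detection:
  A: 7 × 4 × 5 = 140
  B: 5 × 7 × 2 = 70
  C: 2 × 5 × 6 = 60
  D: 6 × 2 × 10 = 120
  E: 3 × 9 × 8 = 216
  F: 2 × 2 × 10 = 40
  G: 2 × 7 × 7 = 98
RPN > 113: A (140), D (120), E (216).
Sum: 140 + 120 + 216 = 476.

476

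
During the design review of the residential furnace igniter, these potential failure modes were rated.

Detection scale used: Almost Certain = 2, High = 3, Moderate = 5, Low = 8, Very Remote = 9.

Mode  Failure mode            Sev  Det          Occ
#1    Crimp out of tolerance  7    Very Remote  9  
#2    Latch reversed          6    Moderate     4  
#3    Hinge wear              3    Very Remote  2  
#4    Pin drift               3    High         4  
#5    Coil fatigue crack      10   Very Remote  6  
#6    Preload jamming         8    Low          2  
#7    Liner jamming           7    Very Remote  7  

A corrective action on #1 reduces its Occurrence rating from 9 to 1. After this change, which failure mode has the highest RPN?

#5

RPN = Severity × Occurrence × Detection:
  #1: 7 × 9 × 9 = 567
  #2: 6 × 4 × 5 = 120
  #3: 3 × 2 × 9 = 54
  #4: 3 × 4 × 3 = 36
  #5: 10 × 6 × 9 = 540
  #6: 8 × 2 × 8 = 128
  #7: 7 × 7 × 9 = 441
After action: #1 → 7 × 1 × 9 = 63.
Revised RPNs: #5=540, #7=441, #6=128, #2=120, #1=63, #3=54, #4=36.
Highest is now #5 (540).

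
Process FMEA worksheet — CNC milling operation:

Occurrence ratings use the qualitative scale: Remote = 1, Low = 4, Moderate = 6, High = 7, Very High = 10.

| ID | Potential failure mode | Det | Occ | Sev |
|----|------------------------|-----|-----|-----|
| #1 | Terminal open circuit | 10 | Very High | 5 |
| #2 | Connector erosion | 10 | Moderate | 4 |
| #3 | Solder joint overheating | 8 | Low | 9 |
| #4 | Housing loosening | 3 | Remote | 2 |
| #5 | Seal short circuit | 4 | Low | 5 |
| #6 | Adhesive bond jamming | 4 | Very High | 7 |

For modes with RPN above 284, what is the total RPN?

788

RPN = Severity × Occurrence × Detection:
  #1: 5 × 10 × 10 = 500
  #2: 4 × 6 × 10 = 240
  #3: 9 × 4 × 8 = 288
  #4: 2 × 1 × 3 = 6
  #5: 5 × 4 × 4 = 80
  #6: 7 × 10 × 4 = 280
RPN > 284: #1 (500), #3 (288).
Sum: 500 + 288 = 788.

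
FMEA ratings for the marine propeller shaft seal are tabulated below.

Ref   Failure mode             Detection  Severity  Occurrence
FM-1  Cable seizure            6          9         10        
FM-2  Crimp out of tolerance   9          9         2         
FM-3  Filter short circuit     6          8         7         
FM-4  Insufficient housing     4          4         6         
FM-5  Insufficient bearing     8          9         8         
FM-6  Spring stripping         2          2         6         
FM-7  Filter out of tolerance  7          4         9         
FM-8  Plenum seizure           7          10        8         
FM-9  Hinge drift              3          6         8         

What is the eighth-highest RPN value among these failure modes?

96

RPN = Severity × Occurrence × Detection:
  FM-1: 9 × 10 × 6 = 540
  FM-2: 9 × 2 × 9 = 162
  FM-3: 8 × 7 × 6 = 336
  FM-4: 4 × 6 × 4 = 96
  FM-5: 9 × 8 × 8 = 576
  FM-6: 2 × 6 × 2 = 24
  FM-7: 4 × 9 × 7 = 252
  FM-8: 10 × 8 × 7 = 560
  FM-9: 6 × 8 × 3 = 144
Sorted descending: 576, 560, 540, 336, 252, 162, 144, 96, 24.
The eighth-highest RPN is 96 (FM-4).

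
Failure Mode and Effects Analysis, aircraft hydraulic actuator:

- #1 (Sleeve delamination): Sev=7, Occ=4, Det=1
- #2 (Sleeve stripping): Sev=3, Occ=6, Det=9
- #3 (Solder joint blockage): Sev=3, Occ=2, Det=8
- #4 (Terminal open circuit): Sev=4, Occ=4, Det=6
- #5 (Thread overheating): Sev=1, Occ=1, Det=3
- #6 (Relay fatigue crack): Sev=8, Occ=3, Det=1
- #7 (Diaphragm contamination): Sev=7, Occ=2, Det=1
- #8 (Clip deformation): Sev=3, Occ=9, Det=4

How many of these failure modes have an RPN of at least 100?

2

RPN = Severity × Occurrence × Detection:
  #1: 7 × 4 × 1 = 28
  #2: 3 × 6 × 9 = 162
  #3: 3 × 2 × 8 = 48
  #4: 4 × 4 × 6 = 96
  #5: 1 × 1 × 3 = 3
  #6: 8 × 3 × 1 = 24
  #7: 7 × 2 × 1 = 14
  #8: 3 × 9 × 4 = 108
Modes with RPN ≥ 100: #2 (162), #8 (108) → 2.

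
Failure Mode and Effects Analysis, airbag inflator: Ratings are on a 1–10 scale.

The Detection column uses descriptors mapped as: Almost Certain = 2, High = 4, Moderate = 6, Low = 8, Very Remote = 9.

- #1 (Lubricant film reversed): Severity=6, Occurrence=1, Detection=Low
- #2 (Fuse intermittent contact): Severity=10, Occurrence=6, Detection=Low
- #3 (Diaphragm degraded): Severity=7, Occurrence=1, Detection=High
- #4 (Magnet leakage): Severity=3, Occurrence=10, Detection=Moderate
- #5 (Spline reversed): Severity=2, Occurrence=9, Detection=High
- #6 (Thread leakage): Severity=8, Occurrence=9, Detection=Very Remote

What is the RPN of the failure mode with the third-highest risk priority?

RPN = Severity × Occurrence × Detection:
  #1: 6 × 1 × 8 = 48
  #2: 10 × 6 × 8 = 480
  #3: 7 × 1 × 4 = 28
  #4: 3 × 10 × 6 = 180
  #5: 2 × 9 × 4 = 72
  #6: 8 × 9 × 9 = 648
Sorted descending: 648, 480, 180, 72, 48, 28.
The third-highest RPN is 180 (#4).

180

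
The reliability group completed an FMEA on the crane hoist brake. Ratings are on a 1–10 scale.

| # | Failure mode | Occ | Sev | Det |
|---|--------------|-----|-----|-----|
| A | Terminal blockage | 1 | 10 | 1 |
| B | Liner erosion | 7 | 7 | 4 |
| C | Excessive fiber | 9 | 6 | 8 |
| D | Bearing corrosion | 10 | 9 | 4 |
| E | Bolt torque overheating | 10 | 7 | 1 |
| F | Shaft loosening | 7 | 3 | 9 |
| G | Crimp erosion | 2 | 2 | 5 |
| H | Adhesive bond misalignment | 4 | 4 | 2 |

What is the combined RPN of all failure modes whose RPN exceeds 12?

RPN = Severity × Occurrence × Detection:
  A: 10 × 1 × 1 = 10
  B: 7 × 7 × 4 = 196
  C: 6 × 9 × 8 = 432
  D: 9 × 10 × 4 = 360
  E: 7 × 10 × 1 = 70
  F: 3 × 7 × 9 = 189
  G: 2 × 2 × 5 = 20
  H: 4 × 4 × 2 = 32
RPN > 12: B (196), C (432), D (360), E (70), F (189), G (20), H (32).
Sum: 196 + 432 + 360 + 70 + 189 + 20 + 32 = 1299.

1299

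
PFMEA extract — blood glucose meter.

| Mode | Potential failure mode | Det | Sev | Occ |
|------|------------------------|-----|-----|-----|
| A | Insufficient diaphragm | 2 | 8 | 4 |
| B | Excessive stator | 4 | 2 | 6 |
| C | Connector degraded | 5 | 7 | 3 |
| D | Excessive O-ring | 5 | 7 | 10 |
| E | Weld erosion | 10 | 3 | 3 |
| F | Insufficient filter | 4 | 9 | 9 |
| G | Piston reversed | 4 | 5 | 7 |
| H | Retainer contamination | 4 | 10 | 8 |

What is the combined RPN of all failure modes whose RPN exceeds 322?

RPN = Severity × Occurrence × Detection:
  A: 8 × 4 × 2 = 64
  B: 2 × 6 × 4 = 48
  C: 7 × 3 × 5 = 105
  D: 7 × 10 × 5 = 350
  E: 3 × 3 × 10 = 90
  F: 9 × 9 × 4 = 324
  G: 5 × 7 × 4 = 140
  H: 10 × 8 × 4 = 320
RPN > 322: D (350), F (324).
Sum: 350 + 324 = 674.

674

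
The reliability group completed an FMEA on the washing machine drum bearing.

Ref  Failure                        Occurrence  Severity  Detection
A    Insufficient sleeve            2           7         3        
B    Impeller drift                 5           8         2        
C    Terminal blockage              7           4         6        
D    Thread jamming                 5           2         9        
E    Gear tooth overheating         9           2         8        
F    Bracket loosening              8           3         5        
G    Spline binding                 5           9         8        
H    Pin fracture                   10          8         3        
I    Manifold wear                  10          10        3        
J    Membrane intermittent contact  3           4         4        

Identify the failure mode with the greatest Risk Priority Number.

RPN = Severity × Occurrence × Detection:
  A: 7 × 2 × 3 = 42
  B: 8 × 5 × 2 = 80
  C: 4 × 7 × 6 = 168
  D: 2 × 5 × 9 = 90
  E: 2 × 9 × 8 = 144
  F: 3 × 8 × 5 = 120
  G: 9 × 5 × 8 = 360
  H: 8 × 10 × 3 = 240
  I: 10 × 10 × 3 = 300
  J: 4 × 3 × 4 = 48
Highest RPN is 360 → G.

G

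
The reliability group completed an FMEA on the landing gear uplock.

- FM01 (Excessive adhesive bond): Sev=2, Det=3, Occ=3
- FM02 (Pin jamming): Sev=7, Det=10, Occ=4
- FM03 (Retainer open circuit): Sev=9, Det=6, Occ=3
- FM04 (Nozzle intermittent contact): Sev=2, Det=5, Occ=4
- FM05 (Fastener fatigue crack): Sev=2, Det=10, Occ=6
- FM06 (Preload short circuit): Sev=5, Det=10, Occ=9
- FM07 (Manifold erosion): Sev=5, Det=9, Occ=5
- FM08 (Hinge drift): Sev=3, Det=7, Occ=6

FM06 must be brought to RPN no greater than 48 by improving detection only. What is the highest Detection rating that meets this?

FM06: S=5, O=9, D=10 → current RPN = 450.
Fixed product = 45. Need 45 × D ≤ 48, so D ≤ 48/45 = 1.07.
Maximum integer Detection rating = 1 (gives RPN 45; D=2 would give 90 > 48).

1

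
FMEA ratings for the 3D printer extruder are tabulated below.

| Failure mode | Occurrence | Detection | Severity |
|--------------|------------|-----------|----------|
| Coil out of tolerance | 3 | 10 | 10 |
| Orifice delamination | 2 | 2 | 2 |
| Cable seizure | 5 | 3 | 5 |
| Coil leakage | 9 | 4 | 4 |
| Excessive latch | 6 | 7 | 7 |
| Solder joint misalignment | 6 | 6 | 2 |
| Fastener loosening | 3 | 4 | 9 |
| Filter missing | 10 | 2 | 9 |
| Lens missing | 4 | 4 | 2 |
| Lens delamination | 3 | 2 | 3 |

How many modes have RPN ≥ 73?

6

RPN = Severity × Occurrence × Detection:
  Coil out of tolerance: 10 × 3 × 10 = 300
  Orifice delamination: 2 × 2 × 2 = 8
  Cable seizure: 5 × 5 × 3 = 75
  Coil leakage: 4 × 9 × 4 = 144
  Excessive latch: 7 × 6 × 7 = 294
  Solder joint misalignment: 2 × 6 × 6 = 72
  Fastener loosening: 9 × 3 × 4 = 108
  Filter missing: 9 × 10 × 2 = 180
  Lens missing: 2 × 4 × 4 = 32
  Lens delamination: 3 × 3 × 2 = 18
Modes with RPN ≥ 73: Coil out of tolerance (300), Cable seizure (75), Coil leakage (144), Excessive latch (294), Fastener loosening (108), Filter missing (180) → 6.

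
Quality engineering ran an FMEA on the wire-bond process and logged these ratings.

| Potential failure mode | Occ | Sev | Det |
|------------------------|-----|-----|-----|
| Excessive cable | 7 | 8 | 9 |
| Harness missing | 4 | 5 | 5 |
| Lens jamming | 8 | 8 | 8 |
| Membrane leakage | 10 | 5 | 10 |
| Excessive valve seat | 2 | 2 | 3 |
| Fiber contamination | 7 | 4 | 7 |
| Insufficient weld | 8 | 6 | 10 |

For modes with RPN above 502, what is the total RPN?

1016

RPN = Severity × Occurrence × Detection:
  Excessive cable: 8 × 7 × 9 = 504
  Harness missing: 5 × 4 × 5 = 100
  Lens jamming: 8 × 8 × 8 = 512
  Membrane leakage: 5 × 10 × 10 = 500
  Excessive valve seat: 2 × 2 × 3 = 12
  Fiber contamination: 4 × 7 × 7 = 196
  Insufficient weld: 6 × 8 × 10 = 480
RPN > 502: Excessive cable (504), Lens jamming (512).
Sum: 504 + 512 = 1016.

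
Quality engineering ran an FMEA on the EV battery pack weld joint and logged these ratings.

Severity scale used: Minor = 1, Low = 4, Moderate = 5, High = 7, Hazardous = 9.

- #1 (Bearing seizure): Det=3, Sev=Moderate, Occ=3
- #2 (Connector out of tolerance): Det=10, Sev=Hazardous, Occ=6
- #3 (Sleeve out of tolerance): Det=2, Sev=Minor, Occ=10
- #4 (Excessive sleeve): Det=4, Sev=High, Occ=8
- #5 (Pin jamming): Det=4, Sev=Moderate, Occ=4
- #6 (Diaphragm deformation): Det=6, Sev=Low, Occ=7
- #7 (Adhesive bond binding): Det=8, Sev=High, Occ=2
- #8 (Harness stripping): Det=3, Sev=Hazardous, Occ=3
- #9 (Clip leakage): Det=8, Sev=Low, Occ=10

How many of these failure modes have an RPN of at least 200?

RPN = Severity × Occurrence × Detection:
  #1: 5 × 3 × 3 = 45
  #2: 9 × 6 × 10 = 540
  #3: 1 × 10 × 2 = 20
  #4: 7 × 8 × 4 = 224
  #5: 5 × 4 × 4 = 80
  #6: 4 × 7 × 6 = 168
  #7: 7 × 2 × 8 = 112
  #8: 9 × 3 × 3 = 81
  #9: 4 × 10 × 8 = 320
Modes with RPN ≥ 200: #2 (540), #4 (224), #9 (320) → 3.

3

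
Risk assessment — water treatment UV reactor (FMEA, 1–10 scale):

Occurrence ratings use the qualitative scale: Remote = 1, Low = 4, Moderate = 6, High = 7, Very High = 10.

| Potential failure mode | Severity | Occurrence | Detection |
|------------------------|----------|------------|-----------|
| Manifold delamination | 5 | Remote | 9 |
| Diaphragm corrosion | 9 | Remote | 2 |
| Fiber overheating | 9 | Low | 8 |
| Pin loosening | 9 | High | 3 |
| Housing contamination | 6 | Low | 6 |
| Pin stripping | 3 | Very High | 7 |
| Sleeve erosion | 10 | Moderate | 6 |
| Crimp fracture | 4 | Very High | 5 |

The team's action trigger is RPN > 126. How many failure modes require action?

RPN = Severity × Occurrence × Detection:
  Manifold delamination: 5 × 1 × 9 = 45
  Diaphragm corrosion: 9 × 1 × 2 = 18
  Fiber overheating: 9 × 4 × 8 = 288
  Pin loosening: 9 × 7 × 3 = 189
  Housing contamination: 6 × 4 × 6 = 144
  Pin stripping: 3 × 10 × 7 = 210
  Sleeve erosion: 10 × 6 × 6 = 360
  Crimp fracture: 4 × 10 × 5 = 200
Modes with RPN > 126: Fiber overheating (288), Pin loosening (189), Housing contamination (144), Pin stripping (210), Sleeve erosion (360), Crimp fracture (200) → 6.

6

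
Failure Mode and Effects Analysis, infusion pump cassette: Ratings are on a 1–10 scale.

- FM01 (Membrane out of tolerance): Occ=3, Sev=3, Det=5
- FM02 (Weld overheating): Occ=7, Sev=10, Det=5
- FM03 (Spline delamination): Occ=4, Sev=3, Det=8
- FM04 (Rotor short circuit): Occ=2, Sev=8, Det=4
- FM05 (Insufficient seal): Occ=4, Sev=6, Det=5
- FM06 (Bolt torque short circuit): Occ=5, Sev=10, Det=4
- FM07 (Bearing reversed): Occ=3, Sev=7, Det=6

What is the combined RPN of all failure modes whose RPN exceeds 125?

RPN = Severity × Occurrence × Detection:
  FM01: 3 × 3 × 5 = 45
  FM02: 10 × 7 × 5 = 350
  FM03: 3 × 4 × 8 = 96
  FM04: 8 × 2 × 4 = 64
  FM05: 6 × 4 × 5 = 120
  FM06: 10 × 5 × 4 = 200
  FM07: 7 × 3 × 6 = 126
RPN > 125: FM02 (350), FM06 (200), FM07 (126).
Sum: 350 + 200 + 126 = 676.

676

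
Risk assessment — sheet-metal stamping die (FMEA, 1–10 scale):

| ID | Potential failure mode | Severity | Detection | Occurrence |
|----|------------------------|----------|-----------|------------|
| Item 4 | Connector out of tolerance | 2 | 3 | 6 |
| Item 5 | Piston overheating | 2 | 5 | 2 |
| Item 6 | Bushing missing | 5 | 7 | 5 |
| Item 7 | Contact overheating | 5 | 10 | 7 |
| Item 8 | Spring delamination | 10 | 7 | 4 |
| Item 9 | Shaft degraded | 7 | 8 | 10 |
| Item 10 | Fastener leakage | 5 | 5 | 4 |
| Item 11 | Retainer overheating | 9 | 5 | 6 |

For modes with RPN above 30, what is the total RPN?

RPN = Severity × Occurrence × Detection:
  Item 4: 2 × 6 × 3 = 36
  Item 5: 2 × 2 × 5 = 20
  Item 6: 5 × 5 × 7 = 175
  Item 7: 5 × 7 × 10 = 350
  Item 8: 10 × 4 × 7 = 280
  Item 9: 7 × 10 × 8 = 560
  Item 10: 5 × 4 × 5 = 100
  Item 11: 9 × 6 × 5 = 270
RPN > 30: Item 4 (36), Item 6 (175), Item 7 (350), Item 8 (280), Item 9 (560), Item 10 (100), Item 11 (270).
Sum: 36 + 175 + 350 + 280 + 560 + 100 + 270 = 1771.

1771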